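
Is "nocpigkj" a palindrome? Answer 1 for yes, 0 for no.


Input: nocpigkj
Reversed: jkgipcon
  Compare pos 0 ('n') with pos 7 ('j'): MISMATCH
  Compare pos 1 ('o') with pos 6 ('k'): MISMATCH
  Compare pos 2 ('c') with pos 5 ('g'): MISMATCH
  Compare pos 3 ('p') with pos 4 ('i'): MISMATCH
Result: not a palindrome

0


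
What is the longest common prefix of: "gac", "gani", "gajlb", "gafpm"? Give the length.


Words: gac, gani, gajlb, gafpm
  Position 0: all 'g' => match
  Position 1: all 'a' => match
  Position 2: ('c', 'n', 'j', 'f') => mismatch, stop
LCP = "ga" (length 2)

2


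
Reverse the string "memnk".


Input: memnk
Reading characters right to left:
  Position 4: 'k'
  Position 3: 'n'
  Position 2: 'm'
  Position 1: 'e'
  Position 0: 'm'
Reversed: knmem

knmem


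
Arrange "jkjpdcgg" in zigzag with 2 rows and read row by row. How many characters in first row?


Zigzag "jkjpdcgg" into 2 rows:
Placing characters:
  'j' => row 0
  'k' => row 1
  'j' => row 0
  'p' => row 1
  'd' => row 0
  'c' => row 1
  'g' => row 0
  'g' => row 1
Rows:
  Row 0: "jjdg"
  Row 1: "kpcg"
First row length: 4

4


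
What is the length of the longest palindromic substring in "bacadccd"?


Input: "bacadccd"
Checking substrings for palindromes:
  [4:8] "dccd" (len 4) => palindrome
  [1:4] "aca" (len 3) => palindrome
  [5:7] "cc" (len 2) => palindrome
Longest palindromic substring: "dccd" with length 4

4


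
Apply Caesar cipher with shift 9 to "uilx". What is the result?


Caesar cipher: shift "uilx" by 9
  'u' (pos 20) + 9 = pos 3 = 'd'
  'i' (pos 8) + 9 = pos 17 = 'r'
  'l' (pos 11) + 9 = pos 20 = 'u'
  'x' (pos 23) + 9 = pos 6 = 'g'
Result: drug

drug


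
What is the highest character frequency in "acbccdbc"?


Input: acbccdbc
Character counts:
  'a': 1
  'b': 2
  'c': 4
  'd': 1
Maximum frequency: 4

4


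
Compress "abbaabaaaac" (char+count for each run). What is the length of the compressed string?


Input: abbaabaaaac
Runs:
  'a' x 1 => "a1"
  'b' x 2 => "b2"
  'a' x 2 => "a2"
  'b' x 1 => "b1"
  'a' x 4 => "a4"
  'c' x 1 => "c1"
Compressed: "a1b2a2b1a4c1"
Compressed length: 12

12


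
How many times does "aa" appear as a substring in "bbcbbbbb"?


Searching for "aa" in "bbcbbbbb"
Scanning each position:
  Position 0: "bb" => no
  Position 1: "bc" => no
  Position 2: "cb" => no
  Position 3: "bb" => no
  Position 4: "bb" => no
  Position 5: "bb" => no
  Position 6: "bb" => no
Total occurrences: 0

0


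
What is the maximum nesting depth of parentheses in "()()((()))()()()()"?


Input: "()()((()))()()()()"
Tracking depth:
  Position 0 '(': depth becomes 1
  Position 1 ')': depth becomes 0
  Position 2 '(': depth becomes 1
  Position 3 ')': depth becomes 0
  Position 4 '(': depth becomes 1
  Position 5 '(': depth becomes 2
  Position 6 '(': depth becomes 3
  Position 7 ')': depth becomes 2
  Position 8 ')': depth becomes 1
  Position 9 ')': depth becomes 0
  Position 10 '(': depth becomes 1
  Position 11 ')': depth becomes 0
  Position 12 '(': depth becomes 1
  Position 13 ')': depth becomes 0
  Position 14 '(': depth becomes 1
  Position 15 ')': depth becomes 0
  Position 16 '(': depth becomes 1
  Position 17 ')': depth becomes 0
Maximum depth reached: 3

3


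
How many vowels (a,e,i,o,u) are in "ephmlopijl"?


Input: ephmlopijl
Checking each character:
  'e' at position 0: vowel (running total: 1)
  'p' at position 1: consonant
  'h' at position 2: consonant
  'm' at position 3: consonant
  'l' at position 4: consonant
  'o' at position 5: vowel (running total: 2)
  'p' at position 6: consonant
  'i' at position 7: vowel (running total: 3)
  'j' at position 8: consonant
  'l' at position 9: consonant
Total vowels: 3

3


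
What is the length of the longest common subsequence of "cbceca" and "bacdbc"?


LCS of "cbceca" and "bacdbc"
DP table:
           b    a    c    d    b    c
      0    0    0    0    0    0    0
  c   0    0    0    1    1    1    1
  b   0    1    1    1    1    2    2
  c   0    1    1    2    2    2    3
  e   0    1    1    2    2    2    3
  c   0    1    1    2    2    2    3
  a   0    1    2    2    2    2    3
LCS length = dp[6][6] = 3

3


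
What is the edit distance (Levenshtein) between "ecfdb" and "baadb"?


Computing edit distance: "ecfdb" -> "baadb"
DP table:
           b    a    a    d    b
      0    1    2    3    4    5
  e   1    1    2    3    4    5
  c   2    2    2    3    4    5
  f   3    3    3    3    4    5
  d   4    4    4    4    3    4
  b   5    4    5    5    4    3
Edit distance = dp[5][5] = 3

3


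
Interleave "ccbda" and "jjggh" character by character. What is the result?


Interleaving "ccbda" and "jjggh":
  Position 0: 'c' from first, 'j' from second => "cj"
  Position 1: 'c' from first, 'j' from second => "cj"
  Position 2: 'b' from first, 'g' from second => "bg"
  Position 3: 'd' from first, 'g' from second => "dg"
  Position 4: 'a' from first, 'h' from second => "ah"
Result: cjcjbgdgah

cjcjbgdgah


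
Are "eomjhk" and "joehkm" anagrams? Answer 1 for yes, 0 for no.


Strings: "eomjhk", "joehkm"
Sorted first:  ehjkmo
Sorted second: ehjkmo
Sorted forms match => anagrams

1


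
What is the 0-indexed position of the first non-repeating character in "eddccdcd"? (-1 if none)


Input: eddccdcd
Character frequencies:
  'c': 3
  'd': 4
  'e': 1
Scanning left to right for freq == 1:
  Position 0 ('e'): unique! => answer = 0

0


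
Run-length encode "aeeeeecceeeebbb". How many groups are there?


Input: aeeeeecceeeebbb
Scanning for consecutive runs:
  Group 1: 'a' x 1 (positions 0-0)
  Group 2: 'e' x 5 (positions 1-5)
  Group 3: 'c' x 2 (positions 6-7)
  Group 4: 'e' x 4 (positions 8-11)
  Group 5: 'b' x 3 (positions 12-14)
Total groups: 5

5


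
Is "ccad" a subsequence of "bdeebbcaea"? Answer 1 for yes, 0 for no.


Check if "ccad" is a subsequence of "bdeebbcaea"
Greedy scan:
  Position 0 ('b'): no match needed
  Position 1 ('d'): no match needed
  Position 2 ('e'): no match needed
  Position 3 ('e'): no match needed
  Position 4 ('b'): no match needed
  Position 5 ('b'): no match needed
  Position 6 ('c'): matches sub[0] = 'c'
  Position 7 ('a'): no match needed
  Position 8 ('e'): no match needed
  Position 9 ('a'): no match needed
Only matched 1/4 characters => not a subsequence

0


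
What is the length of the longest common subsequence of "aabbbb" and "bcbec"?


LCS of "aabbbb" and "bcbec"
DP table:
           b    c    b    e    c
      0    0    0    0    0    0
  a   0    0    0    0    0    0
  a   0    0    0    0    0    0
  b   0    1    1    1    1    1
  b   0    1    1    2    2    2
  b   0    1    1    2    2    2
  b   0    1    1    2    2    2
LCS length = dp[6][5] = 2

2


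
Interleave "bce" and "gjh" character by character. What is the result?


Interleaving "bce" and "gjh":
  Position 0: 'b' from first, 'g' from second => "bg"
  Position 1: 'c' from first, 'j' from second => "cj"
  Position 2: 'e' from first, 'h' from second => "eh"
Result: bgcjeh

bgcjeh


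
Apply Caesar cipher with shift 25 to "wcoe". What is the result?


Caesar cipher: shift "wcoe" by 25
  'w' (pos 22) + 25 = pos 21 = 'v'
  'c' (pos 2) + 25 = pos 1 = 'b'
  'o' (pos 14) + 25 = pos 13 = 'n'
  'e' (pos 4) + 25 = pos 3 = 'd'
Result: vbnd

vbnd


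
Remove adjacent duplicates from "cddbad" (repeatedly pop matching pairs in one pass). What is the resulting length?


Input: cddbad
Stack-based adjacent duplicate removal:
  Read 'c': push. Stack: c
  Read 'd': push. Stack: cd
  Read 'd': matches stack top 'd' => pop. Stack: c
  Read 'b': push. Stack: cb
  Read 'a': push. Stack: cba
  Read 'd': push. Stack: cbad
Final stack: "cbad" (length 4)

4


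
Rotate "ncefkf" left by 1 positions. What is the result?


Input: "ncefkf", rotate left by 1
First 1 characters: "n"
Remaining characters: "cefkf"
Concatenate remaining + first: "cefkf" + "n" = "cefkfn"

cefkfn


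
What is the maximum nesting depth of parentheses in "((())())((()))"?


Input: "((())())((()))"
Tracking depth:
  Position 0 '(': depth becomes 1
  Position 1 '(': depth becomes 2
  Position 2 '(': depth becomes 3
  Position 3 ')': depth becomes 2
  Position 4 ')': depth becomes 1
  Position 5 '(': depth becomes 2
  Position 6 ')': depth becomes 1
  Position 7 ')': depth becomes 0
  Position 8 '(': depth becomes 1
  Position 9 '(': depth becomes 2
  Position 10 '(': depth becomes 3
  Position 11 ')': depth becomes 2
  Position 12 ')': depth becomes 1
  Position 13 ')': depth becomes 0
Maximum depth reached: 3

3


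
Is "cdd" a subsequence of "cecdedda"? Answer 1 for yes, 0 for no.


Check if "cdd" is a subsequence of "cecdedda"
Greedy scan:
  Position 0 ('c'): matches sub[0] = 'c'
  Position 1 ('e'): no match needed
  Position 2 ('c'): no match needed
  Position 3 ('d'): matches sub[1] = 'd'
  Position 4 ('e'): no match needed
  Position 5 ('d'): matches sub[2] = 'd'
  Position 6 ('d'): no match needed
  Position 7 ('a'): no match needed
All 3 characters matched => is a subsequence

1


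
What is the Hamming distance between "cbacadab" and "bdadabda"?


Comparing "cbacadab" and "bdadabda" position by position:
  Position 0: 'c' vs 'b' => differ
  Position 1: 'b' vs 'd' => differ
  Position 2: 'a' vs 'a' => same
  Position 3: 'c' vs 'd' => differ
  Position 4: 'a' vs 'a' => same
  Position 5: 'd' vs 'b' => differ
  Position 6: 'a' vs 'd' => differ
  Position 7: 'b' vs 'a' => differ
Total differences (Hamming distance): 6

6


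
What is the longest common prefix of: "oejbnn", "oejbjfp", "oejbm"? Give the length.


Words: oejbnn, oejbjfp, oejbm
  Position 0: all 'o' => match
  Position 1: all 'e' => match
  Position 2: all 'j' => match
  Position 3: all 'b' => match
  Position 4: ('n', 'j', 'm') => mismatch, stop
LCP = "oejb" (length 4)

4


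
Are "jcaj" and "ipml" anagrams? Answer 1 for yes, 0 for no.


Strings: "jcaj", "ipml"
Sorted first:  acjj
Sorted second: ilmp
Differ at position 0: 'a' vs 'i' => not anagrams

0


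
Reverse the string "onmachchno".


Input: onmachchno
Reading characters right to left:
  Position 9: 'o'
  Position 8: 'n'
  Position 7: 'h'
  Position 6: 'c'
  Position 5: 'h'
  Position 4: 'c'
  Position 3: 'a'
  Position 2: 'm'
  Position 1: 'n'
  Position 0: 'o'
Reversed: onhchcamno

onhchcamno


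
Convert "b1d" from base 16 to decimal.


Input: "b1d" in base 16
Positional expansion:
  Digit 'b' (value 11) x 16^2 = 2816
  Digit '1' (value 1) x 16^1 = 16
  Digit 'd' (value 13) x 16^0 = 13
Sum = 2845

2845


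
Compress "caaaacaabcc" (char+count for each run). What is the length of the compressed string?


Input: caaaacaabcc
Runs:
  'c' x 1 => "c1"
  'a' x 4 => "a4"
  'c' x 1 => "c1"
  'a' x 2 => "a2"
  'b' x 1 => "b1"
  'c' x 2 => "c2"
Compressed: "c1a4c1a2b1c2"
Compressed length: 12

12


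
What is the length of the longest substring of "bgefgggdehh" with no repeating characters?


Input: "bgefgggdehh"
Sliding window (track last position of each char):
  Position 0 ('b'): window [0,0] length 1 -- new best
  Position 1 ('g'): window [0,1] length 2 -- new best
  Position 2 ('e'): window [0,2] length 3 -- new best
  Position 3 ('f'): window [0,3] length 4 -- new best
  Position 4 ('g'): repeat (last at 1), move window start to 2
  Position 4 ('g'): window [2,4] length 3
  Position 5 ('g'): repeat (last at 4), move window start to 5
  Position 5 ('g'): window [5,5] length 1
  Position 6 ('g'): repeat (last at 5), move window start to 6
  Position 6 ('g'): window [6,6] length 1
  Position 7 ('d'): window [6,7] length 2
  Position 8 ('e'): window [6,8] length 3
  Position 9 ('h'): window [6,9] length 4
  Position 10 ('h'): repeat (last at 9), move window start to 10
  Position 10 ('h'): window [10,10] length 1
Longest substring with no repeats: "bgef" with length 4

4


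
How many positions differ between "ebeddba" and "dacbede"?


Comparing "ebeddba" and "dacbede" position by position:
  Position 0: 'e' vs 'd' => DIFFER
  Position 1: 'b' vs 'a' => DIFFER
  Position 2: 'e' vs 'c' => DIFFER
  Position 3: 'd' vs 'b' => DIFFER
  Position 4: 'd' vs 'e' => DIFFER
  Position 5: 'b' vs 'd' => DIFFER
  Position 6: 'a' vs 'e' => DIFFER
Positions that differ: 7

7


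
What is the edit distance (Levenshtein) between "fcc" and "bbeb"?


Computing edit distance: "fcc" -> "bbeb"
DP table:
           b    b    e    b
      0    1    2    3    4
  f   1    1    2    3    4
  c   2    2    2    3    4
  c   3    3    3    3    4
Edit distance = dp[3][4] = 4

4


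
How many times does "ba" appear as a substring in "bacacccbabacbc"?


Searching for "ba" in "bacacccbabacbc"
Scanning each position:
  Position 0: "ba" => MATCH
  Position 1: "ac" => no
  Position 2: "ca" => no
  Position 3: "ac" => no
  Position 4: "cc" => no
  Position 5: "cc" => no
  Position 6: "cb" => no
  Position 7: "ba" => MATCH
  Position 8: "ab" => no
  Position 9: "ba" => MATCH
  Position 10: "ac" => no
  Position 11: "cb" => no
  Position 12: "bc" => no
Total occurrences: 3

3


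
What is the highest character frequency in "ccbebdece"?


Input: ccbebdece
Character counts:
  'b': 2
  'c': 3
  'd': 1
  'e': 3
Maximum frequency: 3

3


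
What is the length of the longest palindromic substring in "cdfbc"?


Input: "cdfbc"
Checking substrings for palindromes:
  No multi-char palindromic substrings found
Longest palindromic substring: "c" with length 1

1


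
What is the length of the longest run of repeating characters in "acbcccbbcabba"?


Input: "acbcccbbcabba"
Scanning for longest run:
  Position 1 ('c'): new char, reset run to 1
  Position 2 ('b'): new char, reset run to 1
  Position 3 ('c'): new char, reset run to 1
  Position 4 ('c'): continues run of 'c', length=2
  Position 5 ('c'): continues run of 'c', length=3
  Position 6 ('b'): new char, reset run to 1
  Position 7 ('b'): continues run of 'b', length=2
  Position 8 ('c'): new char, reset run to 1
  Position 9 ('a'): new char, reset run to 1
  Position 10 ('b'): new char, reset run to 1
  Position 11 ('b'): continues run of 'b', length=2
  Position 12 ('a'): new char, reset run to 1
Longest run: 'c' with length 3

3


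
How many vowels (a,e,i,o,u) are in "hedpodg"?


Input: hedpodg
Checking each character:
  'h' at position 0: consonant
  'e' at position 1: vowel (running total: 1)
  'd' at position 2: consonant
  'p' at position 3: consonant
  'o' at position 4: vowel (running total: 2)
  'd' at position 5: consonant
  'g' at position 6: consonant
Total vowels: 2

2


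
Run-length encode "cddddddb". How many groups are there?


Input: cddddddb
Scanning for consecutive runs:
  Group 1: 'c' x 1 (positions 0-0)
  Group 2: 'd' x 6 (positions 1-6)
  Group 3: 'b' x 1 (positions 7-7)
Total groups: 3

3


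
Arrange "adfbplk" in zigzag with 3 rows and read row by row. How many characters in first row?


Zigzag "adfbplk" into 3 rows:
Placing characters:
  'a' => row 0
  'd' => row 1
  'f' => row 2
  'b' => row 1
  'p' => row 0
  'l' => row 1
  'k' => row 2
Rows:
  Row 0: "ap"
  Row 1: "dbl"
  Row 2: "fk"
First row length: 2

2


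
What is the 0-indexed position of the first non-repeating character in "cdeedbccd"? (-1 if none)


Input: cdeedbccd
Character frequencies:
  'b': 1
  'c': 3
  'd': 3
  'e': 2
Scanning left to right for freq == 1:
  Position 0 ('c'): freq=3, skip
  Position 1 ('d'): freq=3, skip
  Position 2 ('e'): freq=2, skip
  Position 3 ('e'): freq=2, skip
  Position 4 ('d'): freq=3, skip
  Position 5 ('b'): unique! => answer = 5

5


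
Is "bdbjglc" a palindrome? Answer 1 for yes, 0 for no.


Input: bdbjglc
Reversed: clgjbdb
  Compare pos 0 ('b') with pos 6 ('c'): MISMATCH
  Compare pos 1 ('d') with pos 5 ('l'): MISMATCH
  Compare pos 2 ('b') with pos 4 ('g'): MISMATCH
Result: not a palindrome

0


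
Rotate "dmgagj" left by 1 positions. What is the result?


Input: "dmgagj", rotate left by 1
First 1 characters: "d"
Remaining characters: "mgagj"
Concatenate remaining + first: "mgagj" + "d" = "mgagjd"

mgagjd


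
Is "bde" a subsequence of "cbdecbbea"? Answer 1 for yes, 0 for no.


Check if "bde" is a subsequence of "cbdecbbea"
Greedy scan:
  Position 0 ('c'): no match needed
  Position 1 ('b'): matches sub[0] = 'b'
  Position 2 ('d'): matches sub[1] = 'd'
  Position 3 ('e'): matches sub[2] = 'e'
  Position 4 ('c'): no match needed
  Position 5 ('b'): no match needed
  Position 6 ('b'): no match needed
  Position 7 ('e'): no match needed
  Position 8 ('a'): no match needed
All 3 characters matched => is a subsequence

1


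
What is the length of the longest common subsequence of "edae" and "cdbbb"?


LCS of "edae" and "cdbbb"
DP table:
           c    d    b    b    b
      0    0    0    0    0    0
  e   0    0    0    0    0    0
  d   0    0    1    1    1    1
  a   0    0    1    1    1    1
  e   0    0    1    1    1    1
LCS length = dp[4][5] = 1

1


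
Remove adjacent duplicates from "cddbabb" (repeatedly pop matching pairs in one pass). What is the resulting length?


Input: cddbabb
Stack-based adjacent duplicate removal:
  Read 'c': push. Stack: c
  Read 'd': push. Stack: cd
  Read 'd': matches stack top 'd' => pop. Stack: c
  Read 'b': push. Stack: cb
  Read 'a': push. Stack: cba
  Read 'b': push. Stack: cbab
  Read 'b': matches stack top 'b' => pop. Stack: cba
Final stack: "cba" (length 3)

3


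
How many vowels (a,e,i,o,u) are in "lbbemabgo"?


Input: lbbemabgo
Checking each character:
  'l' at position 0: consonant
  'b' at position 1: consonant
  'b' at position 2: consonant
  'e' at position 3: vowel (running total: 1)
  'm' at position 4: consonant
  'a' at position 5: vowel (running total: 2)
  'b' at position 6: consonant
  'g' at position 7: consonant
  'o' at position 8: vowel (running total: 3)
Total vowels: 3

3


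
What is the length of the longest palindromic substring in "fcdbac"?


Input: "fcdbac"
Checking substrings for palindromes:
  No multi-char palindromic substrings found
Longest palindromic substring: "f" with length 1

1


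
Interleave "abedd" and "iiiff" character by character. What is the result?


Interleaving "abedd" and "iiiff":
  Position 0: 'a' from first, 'i' from second => "ai"
  Position 1: 'b' from first, 'i' from second => "bi"
  Position 2: 'e' from first, 'i' from second => "ei"
  Position 3: 'd' from first, 'f' from second => "df"
  Position 4: 'd' from first, 'f' from second => "df"
Result: aibieidfdf

aibieidfdf


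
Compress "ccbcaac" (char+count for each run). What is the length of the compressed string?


Input: ccbcaac
Runs:
  'c' x 2 => "c2"
  'b' x 1 => "b1"
  'c' x 1 => "c1"
  'a' x 2 => "a2"
  'c' x 1 => "c1"
Compressed: "c2b1c1a2c1"
Compressed length: 10

10


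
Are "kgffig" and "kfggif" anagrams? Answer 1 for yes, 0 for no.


Strings: "kgffig", "kfggif"
Sorted first:  ffggik
Sorted second: ffggik
Sorted forms match => anagrams

1


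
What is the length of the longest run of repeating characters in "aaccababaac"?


Input: "aaccababaac"
Scanning for longest run:
  Position 1 ('a'): continues run of 'a', length=2
  Position 2 ('c'): new char, reset run to 1
  Position 3 ('c'): continues run of 'c', length=2
  Position 4 ('a'): new char, reset run to 1
  Position 5 ('b'): new char, reset run to 1
  Position 6 ('a'): new char, reset run to 1
  Position 7 ('b'): new char, reset run to 1
  Position 8 ('a'): new char, reset run to 1
  Position 9 ('a'): continues run of 'a', length=2
  Position 10 ('c'): new char, reset run to 1
Longest run: 'a' with length 2

2


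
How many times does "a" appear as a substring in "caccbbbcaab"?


Searching for "a" in "caccbbbcaab"
Scanning each position:
  Position 0: "c" => no
  Position 1: "a" => MATCH
  Position 2: "c" => no
  Position 3: "c" => no
  Position 4: "b" => no
  Position 5: "b" => no
  Position 6: "b" => no
  Position 7: "c" => no
  Position 8: "a" => MATCH
  Position 9: "a" => MATCH
  Position 10: "b" => no
Total occurrences: 3

3


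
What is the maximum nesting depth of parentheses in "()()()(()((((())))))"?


Input: "()()()(()((((())))))"
Tracking depth:
  Position 0 '(': depth becomes 1
  Position 1 ')': depth becomes 0
  Position 2 '(': depth becomes 1
  Position 3 ')': depth becomes 0
  Position 4 '(': depth becomes 1
  Position 5 ')': depth becomes 0
  Position 6 '(': depth becomes 1
  Position 7 '(': depth becomes 2
  Position 8 ')': depth becomes 1
  Position 9 '(': depth becomes 2
  Position 10 '(': depth becomes 3
  Position 11 '(': depth becomes 4
  Position 12 '(': depth becomes 5
  Position 13 '(': depth becomes 6
  Position 14 ')': depth becomes 5
  Position 15 ')': depth becomes 4
  Position 16 ')': depth becomes 3
  Position 17 ')': depth becomes 2
  Position 18 ')': depth becomes 1
  Position 19 ')': depth becomes 0
Maximum depth reached: 6

6


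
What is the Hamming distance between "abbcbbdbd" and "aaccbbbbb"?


Comparing "abbcbbdbd" and "aaccbbbbb" position by position:
  Position 0: 'a' vs 'a' => same
  Position 1: 'b' vs 'a' => differ
  Position 2: 'b' vs 'c' => differ
  Position 3: 'c' vs 'c' => same
  Position 4: 'b' vs 'b' => same
  Position 5: 'b' vs 'b' => same
  Position 6: 'd' vs 'b' => differ
  Position 7: 'b' vs 'b' => same
  Position 8: 'd' vs 'b' => differ
Total differences (Hamming distance): 4

4


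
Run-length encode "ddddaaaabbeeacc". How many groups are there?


Input: ddddaaaabbeeacc
Scanning for consecutive runs:
  Group 1: 'd' x 4 (positions 0-3)
  Group 2: 'a' x 4 (positions 4-7)
  Group 3: 'b' x 2 (positions 8-9)
  Group 4: 'e' x 2 (positions 10-11)
  Group 5: 'a' x 1 (positions 12-12)
  Group 6: 'c' x 2 (positions 13-14)
Total groups: 6

6


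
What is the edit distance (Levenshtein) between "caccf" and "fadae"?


Computing edit distance: "caccf" -> "fadae"
DP table:
           f    a    d    a    e
      0    1    2    3    4    5
  c   1    1    2    3    4    5
  a   2    2    1    2    3    4
  c   3    3    2    2    3    4
  c   4    4    3    3    3    4
  f   5    4    4    4    4    4
Edit distance = dp[5][5] = 4

4


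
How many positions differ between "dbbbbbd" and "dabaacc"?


Comparing "dbbbbbd" and "dabaacc" position by position:
  Position 0: 'd' vs 'd' => same
  Position 1: 'b' vs 'a' => DIFFER
  Position 2: 'b' vs 'b' => same
  Position 3: 'b' vs 'a' => DIFFER
  Position 4: 'b' vs 'a' => DIFFER
  Position 5: 'b' vs 'c' => DIFFER
  Position 6: 'd' vs 'c' => DIFFER
Positions that differ: 5

5


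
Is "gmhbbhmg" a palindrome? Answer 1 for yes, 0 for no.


Input: gmhbbhmg
Reversed: gmhbbhmg
  Compare pos 0 ('g') with pos 7 ('g'): match
  Compare pos 1 ('m') with pos 6 ('m'): match
  Compare pos 2 ('h') with pos 5 ('h'): match
  Compare pos 3 ('b') with pos 4 ('b'): match
Result: palindrome

1


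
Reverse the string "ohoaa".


Input: ohoaa
Reading characters right to left:
  Position 4: 'a'
  Position 3: 'a'
  Position 2: 'o'
  Position 1: 'h'
  Position 0: 'o'
Reversed: aaoho

aaoho


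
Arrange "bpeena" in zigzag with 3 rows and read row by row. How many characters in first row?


Zigzag "bpeena" into 3 rows:
Placing characters:
  'b' => row 0
  'p' => row 1
  'e' => row 2
  'e' => row 1
  'n' => row 0
  'a' => row 1
Rows:
  Row 0: "bn"
  Row 1: "pea"
  Row 2: "e"
First row length: 2

2


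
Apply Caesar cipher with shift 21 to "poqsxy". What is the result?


Caesar cipher: shift "poqsxy" by 21
  'p' (pos 15) + 21 = pos 10 = 'k'
  'o' (pos 14) + 21 = pos 9 = 'j'
  'q' (pos 16) + 21 = pos 11 = 'l'
  's' (pos 18) + 21 = pos 13 = 'n'
  'x' (pos 23) + 21 = pos 18 = 's'
  'y' (pos 24) + 21 = pos 19 = 't'
Result: kjlnst

kjlnst


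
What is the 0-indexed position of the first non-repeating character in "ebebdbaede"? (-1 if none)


Input: ebebdbaede
Character frequencies:
  'a': 1
  'b': 3
  'd': 2
  'e': 4
Scanning left to right for freq == 1:
  Position 0 ('e'): freq=4, skip
  Position 1 ('b'): freq=3, skip
  Position 2 ('e'): freq=4, skip
  Position 3 ('b'): freq=3, skip
  Position 4 ('d'): freq=2, skip
  Position 5 ('b'): freq=3, skip
  Position 6 ('a'): unique! => answer = 6

6


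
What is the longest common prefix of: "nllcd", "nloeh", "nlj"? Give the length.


Words: nllcd, nloeh, nlj
  Position 0: all 'n' => match
  Position 1: all 'l' => match
  Position 2: ('l', 'o', 'j') => mismatch, stop
LCP = "nl" (length 2)

2


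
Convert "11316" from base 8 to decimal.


Input: "11316" in base 8
Positional expansion:
  Digit '1' (value 1) x 8^4 = 4096
  Digit '1' (value 1) x 8^3 = 512
  Digit '3' (value 3) x 8^2 = 192
  Digit '1' (value 1) x 8^1 = 8
  Digit '6' (value 6) x 8^0 = 6
Sum = 4814

4814


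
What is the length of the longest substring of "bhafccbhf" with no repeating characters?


Input: "bhafccbhf"
Sliding window (track last position of each char):
  Position 0 ('b'): window [0,0] length 1 -- new best
  Position 1 ('h'): window [0,1] length 2 -- new best
  Position 2 ('a'): window [0,2] length 3 -- new best
  Position 3 ('f'): window [0,3] length 4 -- new best
  Position 4 ('c'): window [0,4] length 5 -- new best
  Position 5 ('c'): repeat (last at 4), move window start to 5
  Position 5 ('c'): window [5,5] length 1
  Position 6 ('b'): window [5,6] length 2
  Position 7 ('h'): window [5,7] length 3
  Position 8 ('f'): window [5,8] length 4
Longest substring with no repeats: "bhafc" with length 5

5


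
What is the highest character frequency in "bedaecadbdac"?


Input: bedaecadbdac
Character counts:
  'a': 3
  'b': 2
  'c': 2
  'd': 3
  'e': 2
Maximum frequency: 3

3


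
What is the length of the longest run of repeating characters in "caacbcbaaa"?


Input: "caacbcbaaa"
Scanning for longest run:
  Position 1 ('a'): new char, reset run to 1
  Position 2 ('a'): continues run of 'a', length=2
  Position 3 ('c'): new char, reset run to 1
  Position 4 ('b'): new char, reset run to 1
  Position 5 ('c'): new char, reset run to 1
  Position 6 ('b'): new char, reset run to 1
  Position 7 ('a'): new char, reset run to 1
  Position 8 ('a'): continues run of 'a', length=2
  Position 9 ('a'): continues run of 'a', length=3
Longest run: 'a' with length 3

3


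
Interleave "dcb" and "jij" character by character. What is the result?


Interleaving "dcb" and "jij":
  Position 0: 'd' from first, 'j' from second => "dj"
  Position 1: 'c' from first, 'i' from second => "ci"
  Position 2: 'b' from first, 'j' from second => "bj"
Result: djcibj

djcibj


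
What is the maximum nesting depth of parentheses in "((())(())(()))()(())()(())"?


Input: "((())(())(()))()(())()(())"
Tracking depth:
  Position 0 '(': depth becomes 1
  Position 1 '(': depth becomes 2
  Position 2 '(': depth becomes 3
  Position 3 ')': depth becomes 2
  Position 4 ')': depth becomes 1
  Position 5 '(': depth becomes 2
  Position 6 '(': depth becomes 3
  Position 7 ')': depth becomes 2
  Position 8 ')': depth becomes 1
  Position 9 '(': depth becomes 2
  Position 10 '(': depth becomes 3
  Position 11 ')': depth becomes 2
  Position 12 ')': depth becomes 1
  Position 13 ')': depth becomes 0
  Position 14 '(': depth becomes 1
  Position 15 ')': depth becomes 0
  Position 16 '(': depth becomes 1
  Position 17 '(': depth becomes 2
  Position 18 ')': depth becomes 1
  Position 19 ')': depth becomes 0
  Position 20 '(': depth becomes 1
  Position 21 ')': depth becomes 0
  Position 22 '(': depth becomes 1
  Position 23 '(': depth becomes 2
  Position 24 ')': depth becomes 1
  Position 25 ')': depth becomes 0
Maximum depth reached: 3

3


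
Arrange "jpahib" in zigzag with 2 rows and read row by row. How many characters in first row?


Zigzag "jpahib" into 2 rows:
Placing characters:
  'j' => row 0
  'p' => row 1
  'a' => row 0
  'h' => row 1
  'i' => row 0
  'b' => row 1
Rows:
  Row 0: "jai"
  Row 1: "phb"
First row length: 3

3


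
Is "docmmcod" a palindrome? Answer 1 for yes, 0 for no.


Input: docmmcod
Reversed: docmmcod
  Compare pos 0 ('d') with pos 7 ('d'): match
  Compare pos 1 ('o') with pos 6 ('o'): match
  Compare pos 2 ('c') with pos 5 ('c'): match
  Compare pos 3 ('m') with pos 4 ('m'): match
Result: palindrome

1


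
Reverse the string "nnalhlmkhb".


Input: nnalhlmkhb
Reading characters right to left:
  Position 9: 'b'
  Position 8: 'h'
  Position 7: 'k'
  Position 6: 'm'
  Position 5: 'l'
  Position 4: 'h'
  Position 3: 'l'
  Position 2: 'a'
  Position 1: 'n'
  Position 0: 'n'
Reversed: bhkmlhlann

bhkmlhlann


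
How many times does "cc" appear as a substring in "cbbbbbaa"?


Searching for "cc" in "cbbbbbaa"
Scanning each position:
  Position 0: "cb" => no
  Position 1: "bb" => no
  Position 2: "bb" => no
  Position 3: "bb" => no
  Position 4: "bb" => no
  Position 5: "ba" => no
  Position 6: "aa" => no
Total occurrences: 0

0


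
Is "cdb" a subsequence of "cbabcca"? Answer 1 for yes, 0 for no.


Check if "cdb" is a subsequence of "cbabcca"
Greedy scan:
  Position 0 ('c'): matches sub[0] = 'c'
  Position 1 ('b'): no match needed
  Position 2 ('a'): no match needed
  Position 3 ('b'): no match needed
  Position 4 ('c'): no match needed
  Position 5 ('c'): no match needed
  Position 6 ('a'): no match needed
Only matched 1/3 characters => not a subsequence

0


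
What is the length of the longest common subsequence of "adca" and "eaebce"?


LCS of "adca" and "eaebce"
DP table:
           e    a    e    b    c    e
      0    0    0    0    0    0    0
  a   0    0    1    1    1    1    1
  d   0    0    1    1    1    1    1
  c   0    0    1    1    1    2    2
  a   0    0    1    1    1    2    2
LCS length = dp[4][6] = 2

2


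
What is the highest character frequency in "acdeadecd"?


Input: acdeadecd
Character counts:
  'a': 2
  'c': 2
  'd': 3
  'e': 2
Maximum frequency: 3

3


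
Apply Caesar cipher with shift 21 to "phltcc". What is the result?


Caesar cipher: shift "phltcc" by 21
  'p' (pos 15) + 21 = pos 10 = 'k'
  'h' (pos 7) + 21 = pos 2 = 'c'
  'l' (pos 11) + 21 = pos 6 = 'g'
  't' (pos 19) + 21 = pos 14 = 'o'
  'c' (pos 2) + 21 = pos 23 = 'x'
  'c' (pos 2) + 21 = pos 23 = 'x'
Result: kcgoxx

kcgoxx


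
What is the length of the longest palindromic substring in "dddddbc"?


Input: "dddddbc"
Checking substrings for palindromes:
  [0:5] "ddddd" (len 5) => palindrome
  [0:4] "dddd" (len 4) => palindrome
  [1:5] "dddd" (len 4) => palindrome
  [0:3] "ddd" (len 3) => palindrome
  [1:4] "ddd" (len 3) => palindrome
  [2:5] "ddd" (len 3) => palindrome
Longest palindromic substring: "ddddd" with length 5

5


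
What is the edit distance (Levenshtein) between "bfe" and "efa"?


Computing edit distance: "bfe" -> "efa"
DP table:
           e    f    a
      0    1    2    3
  b   1    1    2    3
  f   2    2    1    2
  e   3    2    2    2
Edit distance = dp[3][3] = 2

2


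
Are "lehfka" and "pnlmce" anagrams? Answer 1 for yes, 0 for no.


Strings: "lehfka", "pnlmce"
Sorted first:  aefhkl
Sorted second: celmnp
Differ at position 0: 'a' vs 'c' => not anagrams

0


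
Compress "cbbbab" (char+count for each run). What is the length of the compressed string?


Input: cbbbab
Runs:
  'c' x 1 => "c1"
  'b' x 3 => "b3"
  'a' x 1 => "a1"
  'b' x 1 => "b1"
Compressed: "c1b3a1b1"
Compressed length: 8

8


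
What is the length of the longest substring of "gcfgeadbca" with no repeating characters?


Input: "gcfgeadbca"
Sliding window (track last position of each char):
  Position 0 ('g'): window [0,0] length 1 -- new best
  Position 1 ('c'): window [0,1] length 2 -- new best
  Position 2 ('f'): window [0,2] length 3 -- new best
  Position 3 ('g'): repeat (last at 0), move window start to 1
  Position 3 ('g'): window [1,3] length 3
  Position 4 ('e'): window [1,4] length 4 -- new best
  Position 5 ('a'): window [1,5] length 5 -- new best
  Position 6 ('d'): window [1,6] length 6 -- new best
  Position 7 ('b'): window [1,7] length 7 -- new best
  Position 8 ('c'): repeat (last at 1), move window start to 2
  Position 8 ('c'): window [2,8] length 7
  Position 9 ('a'): repeat (last at 5), move window start to 6
  Position 9 ('a'): window [6,9] length 4
Longest substring with no repeats: "cfgeadb" with length 7

7


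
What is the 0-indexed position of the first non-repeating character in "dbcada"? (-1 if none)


Input: dbcada
Character frequencies:
  'a': 2
  'b': 1
  'c': 1
  'd': 2
Scanning left to right for freq == 1:
  Position 0 ('d'): freq=2, skip
  Position 1 ('b'): unique! => answer = 1

1


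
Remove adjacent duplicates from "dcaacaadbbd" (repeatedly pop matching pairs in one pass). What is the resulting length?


Input: dcaacaadbbd
Stack-based adjacent duplicate removal:
  Read 'd': push. Stack: d
  Read 'c': push. Stack: dc
  Read 'a': push. Stack: dca
  Read 'a': matches stack top 'a' => pop. Stack: dc
  Read 'c': matches stack top 'c' => pop. Stack: d
  Read 'a': push. Stack: da
  Read 'a': matches stack top 'a' => pop. Stack: d
  Read 'd': matches stack top 'd' => pop. Stack: (empty)
  Read 'b': push. Stack: b
  Read 'b': matches stack top 'b' => pop. Stack: (empty)
  Read 'd': push. Stack: d
Final stack: "d" (length 1)

1


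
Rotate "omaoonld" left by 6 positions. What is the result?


Input: "omaoonld", rotate left by 6
First 6 characters: "omaoon"
Remaining characters: "ld"
Concatenate remaining + first: "ld" + "omaoon" = "ldomaoon"

ldomaoon


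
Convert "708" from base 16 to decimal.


Input: "708" in base 16
Positional expansion:
  Digit '7' (value 7) x 16^2 = 1792
  Digit '0' (value 0) x 16^1 = 0
  Digit '8' (value 8) x 16^0 = 8
Sum = 1800

1800


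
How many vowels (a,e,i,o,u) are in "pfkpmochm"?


Input: pfkpmochm
Checking each character:
  'p' at position 0: consonant
  'f' at position 1: consonant
  'k' at position 2: consonant
  'p' at position 3: consonant
  'm' at position 4: consonant
  'o' at position 5: vowel (running total: 1)
  'c' at position 6: consonant
  'h' at position 7: consonant
  'm' at position 8: consonant
Total vowels: 1

1


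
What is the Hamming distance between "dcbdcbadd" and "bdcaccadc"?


Comparing "dcbdcbadd" and "bdcaccadc" position by position:
  Position 0: 'd' vs 'b' => differ
  Position 1: 'c' vs 'd' => differ
  Position 2: 'b' vs 'c' => differ
  Position 3: 'd' vs 'a' => differ
  Position 4: 'c' vs 'c' => same
  Position 5: 'b' vs 'c' => differ
  Position 6: 'a' vs 'a' => same
  Position 7: 'd' vs 'd' => same
  Position 8: 'd' vs 'c' => differ
Total differences (Hamming distance): 6

6


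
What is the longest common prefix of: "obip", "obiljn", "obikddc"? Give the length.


Words: obip, obiljn, obikddc
  Position 0: all 'o' => match
  Position 1: all 'b' => match
  Position 2: all 'i' => match
  Position 3: ('p', 'l', 'k') => mismatch, stop
LCP = "obi" (length 3)

3


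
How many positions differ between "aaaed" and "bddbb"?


Comparing "aaaed" and "bddbb" position by position:
  Position 0: 'a' vs 'b' => DIFFER
  Position 1: 'a' vs 'd' => DIFFER
  Position 2: 'a' vs 'd' => DIFFER
  Position 3: 'e' vs 'b' => DIFFER
  Position 4: 'd' vs 'b' => DIFFER
Positions that differ: 5

5


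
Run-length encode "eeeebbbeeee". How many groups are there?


Input: eeeebbbeeee
Scanning for consecutive runs:
  Group 1: 'e' x 4 (positions 0-3)
  Group 2: 'b' x 3 (positions 4-6)
  Group 3: 'e' x 4 (positions 7-10)
Total groups: 3

3


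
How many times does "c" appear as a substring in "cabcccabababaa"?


Searching for "c" in "cabcccabababaa"
Scanning each position:
  Position 0: "c" => MATCH
  Position 1: "a" => no
  Position 2: "b" => no
  Position 3: "c" => MATCH
  Position 4: "c" => MATCH
  Position 5: "c" => MATCH
  Position 6: "a" => no
  Position 7: "b" => no
  Position 8: "a" => no
  Position 9: "b" => no
  Position 10: "a" => no
  Position 11: "b" => no
  Position 12: "a" => no
  Position 13: "a" => no
Total occurrences: 4

4


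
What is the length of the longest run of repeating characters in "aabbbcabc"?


Input: "aabbbcabc"
Scanning for longest run:
  Position 1 ('a'): continues run of 'a', length=2
  Position 2 ('b'): new char, reset run to 1
  Position 3 ('b'): continues run of 'b', length=2
  Position 4 ('b'): continues run of 'b', length=3
  Position 5 ('c'): new char, reset run to 1
  Position 6 ('a'): new char, reset run to 1
  Position 7 ('b'): new char, reset run to 1
  Position 8 ('c'): new char, reset run to 1
Longest run: 'b' with length 3

3


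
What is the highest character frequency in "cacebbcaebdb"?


Input: cacebbcaebdb
Character counts:
  'a': 2
  'b': 4
  'c': 3
  'd': 1
  'e': 2
Maximum frequency: 4

4


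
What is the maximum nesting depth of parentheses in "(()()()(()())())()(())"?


Input: "(()()()(()())())()(())"
Tracking depth:
  Position 0 '(': depth becomes 1
  Position 1 '(': depth becomes 2
  Position 2 ')': depth becomes 1
  Position 3 '(': depth becomes 2
  Position 4 ')': depth becomes 1
  Position 5 '(': depth becomes 2
  Position 6 ')': depth becomes 1
  Position 7 '(': depth becomes 2
  Position 8 '(': depth becomes 3
  Position 9 ')': depth becomes 2
  Position 10 '(': depth becomes 3
  Position 11 ')': depth becomes 2
  Position 12 ')': depth becomes 1
  Position 13 '(': depth becomes 2
  Position 14 ')': depth becomes 1
  Position 15 ')': depth becomes 0
  Position 16 '(': depth becomes 1
  Position 17 ')': depth becomes 0
  Position 18 '(': depth becomes 1
  Position 19 '(': depth becomes 2
  Position 20 ')': depth becomes 1
  Position 21 ')': depth becomes 0
Maximum depth reached: 3

3


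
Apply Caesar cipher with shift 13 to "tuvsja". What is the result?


Caesar cipher: shift "tuvsja" by 13
  't' (pos 19) + 13 = pos 6 = 'g'
  'u' (pos 20) + 13 = pos 7 = 'h'
  'v' (pos 21) + 13 = pos 8 = 'i'
  's' (pos 18) + 13 = pos 5 = 'f'
  'j' (pos 9) + 13 = pos 22 = 'w'
  'a' (pos 0) + 13 = pos 13 = 'n'
Result: ghifwn

ghifwn


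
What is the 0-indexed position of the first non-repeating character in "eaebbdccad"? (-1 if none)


Input: eaebbdccad
Character frequencies:
  'a': 2
  'b': 2
  'c': 2
  'd': 2
  'e': 2
Scanning left to right for freq == 1:
  Position 0 ('e'): freq=2, skip
  Position 1 ('a'): freq=2, skip
  Position 2 ('e'): freq=2, skip
  Position 3 ('b'): freq=2, skip
  Position 4 ('b'): freq=2, skip
  Position 5 ('d'): freq=2, skip
  Position 6 ('c'): freq=2, skip
  Position 7 ('c'): freq=2, skip
  Position 8 ('a'): freq=2, skip
  Position 9 ('d'): freq=2, skip
  No unique character found => answer = -1

-1


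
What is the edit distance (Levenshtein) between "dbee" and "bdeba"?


Computing edit distance: "dbee" -> "bdeba"
DP table:
           b    d    e    b    a
      0    1    2    3    4    5
  d   1    1    1    2    3    4
  b   2    1    2    2    2    3
  e   3    2    2    2    3    3
  e   4    3    3    2    3    4
Edit distance = dp[4][5] = 4

4


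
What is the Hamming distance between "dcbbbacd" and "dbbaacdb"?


Comparing "dcbbbacd" and "dbbaacdb" position by position:
  Position 0: 'd' vs 'd' => same
  Position 1: 'c' vs 'b' => differ
  Position 2: 'b' vs 'b' => same
  Position 3: 'b' vs 'a' => differ
  Position 4: 'b' vs 'a' => differ
  Position 5: 'a' vs 'c' => differ
  Position 6: 'c' vs 'd' => differ
  Position 7: 'd' vs 'b' => differ
Total differences (Hamming distance): 6

6


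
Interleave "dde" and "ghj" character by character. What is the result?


Interleaving "dde" and "ghj":
  Position 0: 'd' from first, 'g' from second => "dg"
  Position 1: 'd' from first, 'h' from second => "dh"
  Position 2: 'e' from first, 'j' from second => "ej"
Result: dgdhej

dgdhej


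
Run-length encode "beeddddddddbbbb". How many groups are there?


Input: beeddddddddbbbb
Scanning for consecutive runs:
  Group 1: 'b' x 1 (positions 0-0)
  Group 2: 'e' x 2 (positions 1-2)
  Group 3: 'd' x 8 (positions 3-10)
  Group 4: 'b' x 4 (positions 11-14)
Total groups: 4

4


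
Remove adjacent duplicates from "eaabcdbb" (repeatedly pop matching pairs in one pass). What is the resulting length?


Input: eaabcdbb
Stack-based adjacent duplicate removal:
  Read 'e': push. Stack: e
  Read 'a': push. Stack: ea
  Read 'a': matches stack top 'a' => pop. Stack: e
  Read 'b': push. Stack: eb
  Read 'c': push. Stack: ebc
  Read 'd': push. Stack: ebcd
  Read 'b': push. Stack: ebcdb
  Read 'b': matches stack top 'b' => pop. Stack: ebcd
Final stack: "ebcd" (length 4)

4
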